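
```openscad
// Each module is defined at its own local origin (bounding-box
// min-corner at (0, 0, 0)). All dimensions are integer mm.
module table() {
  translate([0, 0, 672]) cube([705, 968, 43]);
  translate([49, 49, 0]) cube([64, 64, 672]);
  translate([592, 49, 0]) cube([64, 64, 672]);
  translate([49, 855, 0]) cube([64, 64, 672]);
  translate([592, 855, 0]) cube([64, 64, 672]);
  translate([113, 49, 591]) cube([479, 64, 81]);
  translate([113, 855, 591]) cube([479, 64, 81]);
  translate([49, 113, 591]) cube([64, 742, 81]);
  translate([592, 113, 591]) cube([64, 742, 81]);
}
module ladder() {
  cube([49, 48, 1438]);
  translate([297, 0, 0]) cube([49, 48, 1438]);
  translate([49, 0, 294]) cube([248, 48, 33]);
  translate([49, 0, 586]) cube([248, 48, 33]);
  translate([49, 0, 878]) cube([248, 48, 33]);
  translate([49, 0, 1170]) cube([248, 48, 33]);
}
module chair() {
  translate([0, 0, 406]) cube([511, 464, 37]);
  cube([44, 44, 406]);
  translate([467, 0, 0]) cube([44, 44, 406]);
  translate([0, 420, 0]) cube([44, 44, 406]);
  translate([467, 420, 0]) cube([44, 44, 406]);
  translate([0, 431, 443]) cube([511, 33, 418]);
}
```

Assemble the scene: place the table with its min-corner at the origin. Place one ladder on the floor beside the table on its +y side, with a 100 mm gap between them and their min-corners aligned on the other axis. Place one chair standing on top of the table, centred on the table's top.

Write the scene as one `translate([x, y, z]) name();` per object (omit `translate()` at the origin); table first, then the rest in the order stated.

table();
translate([0, 1068, 0]) ladder();
translate([97, 252, 715]) chair();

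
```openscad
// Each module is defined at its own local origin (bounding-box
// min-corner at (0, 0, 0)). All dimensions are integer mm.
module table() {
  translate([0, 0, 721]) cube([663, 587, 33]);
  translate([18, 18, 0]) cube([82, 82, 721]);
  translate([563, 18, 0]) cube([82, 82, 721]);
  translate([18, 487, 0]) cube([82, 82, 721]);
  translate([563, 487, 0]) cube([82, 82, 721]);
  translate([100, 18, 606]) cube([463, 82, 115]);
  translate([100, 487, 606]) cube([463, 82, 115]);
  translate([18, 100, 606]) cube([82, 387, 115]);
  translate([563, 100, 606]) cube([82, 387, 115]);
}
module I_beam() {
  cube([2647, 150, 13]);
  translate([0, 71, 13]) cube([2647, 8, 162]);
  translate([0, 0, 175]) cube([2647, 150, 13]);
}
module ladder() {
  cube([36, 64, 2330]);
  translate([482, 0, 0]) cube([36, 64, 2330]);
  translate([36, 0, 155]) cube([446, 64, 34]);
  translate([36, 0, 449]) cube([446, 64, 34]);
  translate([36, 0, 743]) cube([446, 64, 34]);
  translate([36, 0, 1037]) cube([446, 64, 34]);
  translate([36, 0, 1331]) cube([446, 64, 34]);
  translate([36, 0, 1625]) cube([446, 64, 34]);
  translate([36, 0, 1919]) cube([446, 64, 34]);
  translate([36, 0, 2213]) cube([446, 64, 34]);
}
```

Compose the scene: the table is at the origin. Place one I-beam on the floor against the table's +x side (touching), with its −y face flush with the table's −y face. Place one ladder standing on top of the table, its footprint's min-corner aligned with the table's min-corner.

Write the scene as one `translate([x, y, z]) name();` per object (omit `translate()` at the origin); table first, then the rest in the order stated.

table();
translate([663, 0, 0]) I_beam();
translate([0, 0, 754]) ladder();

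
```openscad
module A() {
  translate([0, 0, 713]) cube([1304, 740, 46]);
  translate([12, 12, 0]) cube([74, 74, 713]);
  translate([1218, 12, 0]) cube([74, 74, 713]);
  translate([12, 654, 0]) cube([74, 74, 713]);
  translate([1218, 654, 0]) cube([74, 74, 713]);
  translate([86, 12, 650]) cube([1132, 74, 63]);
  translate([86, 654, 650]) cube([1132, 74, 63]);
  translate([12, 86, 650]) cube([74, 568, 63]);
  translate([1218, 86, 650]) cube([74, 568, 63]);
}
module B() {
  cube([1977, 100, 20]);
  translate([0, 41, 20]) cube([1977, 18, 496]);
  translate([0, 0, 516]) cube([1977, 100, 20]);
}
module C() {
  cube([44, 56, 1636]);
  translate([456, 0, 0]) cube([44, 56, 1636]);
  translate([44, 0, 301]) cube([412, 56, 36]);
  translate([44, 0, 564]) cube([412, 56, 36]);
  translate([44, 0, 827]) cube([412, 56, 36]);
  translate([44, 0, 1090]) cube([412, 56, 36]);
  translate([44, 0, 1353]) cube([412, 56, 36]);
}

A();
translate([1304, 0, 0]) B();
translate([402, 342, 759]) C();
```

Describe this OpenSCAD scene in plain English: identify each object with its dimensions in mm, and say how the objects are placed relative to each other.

A is a rectangular dining table. The top is 1304×740×46 mm with its upper surface at z = 759 mm. It stands on four 74×74 mm square legs, each inset 12 mm from the nearest pair of top edges, running from the floor to the underside of the top. Four apron rails, 74 mm thick and 63 mm tall, run between adjacent legs with their top edges flush with the underside of the top and their outer faces flush with the legs' outer faces.

B is an I-beam lying along x, 1977 mm long. Overall section height 536 mm. Two flanges 100 mm wide (y) and 20 mm thick, one on the floor and one at the top; a web 18 mm thick runs between them, centred on the flange width.

C is a wooden ladder with two side rails of 44×56 mm section and 1636 mm height, set 500 mm apart overall. Between them run 5 rectangular rungs (56 mm deep, 36 mm thick), front faces flush with the rails' −y face. The bottom of the first rung is 301 mm above the floor and each subsequent rung is 263 mm higher than the one below.

The I-beam is against the table's +x side, with their −y faces flush. The ladder is on top of the table, centred.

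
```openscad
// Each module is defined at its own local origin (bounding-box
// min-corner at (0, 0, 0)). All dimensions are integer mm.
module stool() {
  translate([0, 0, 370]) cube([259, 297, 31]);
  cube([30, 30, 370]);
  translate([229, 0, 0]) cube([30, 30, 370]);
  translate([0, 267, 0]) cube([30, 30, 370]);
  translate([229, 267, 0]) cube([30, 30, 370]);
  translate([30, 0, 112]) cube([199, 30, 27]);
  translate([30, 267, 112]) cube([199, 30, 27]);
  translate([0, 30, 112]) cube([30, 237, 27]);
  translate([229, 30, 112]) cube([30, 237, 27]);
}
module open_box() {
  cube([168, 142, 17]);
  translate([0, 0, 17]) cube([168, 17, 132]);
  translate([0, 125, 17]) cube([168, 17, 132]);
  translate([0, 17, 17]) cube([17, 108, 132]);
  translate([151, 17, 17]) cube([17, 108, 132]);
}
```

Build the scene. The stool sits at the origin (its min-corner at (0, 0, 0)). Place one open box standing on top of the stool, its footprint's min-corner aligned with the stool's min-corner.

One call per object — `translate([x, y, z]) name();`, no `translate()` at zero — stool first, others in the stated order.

stool();
translate([0, 0, 401]) open_box();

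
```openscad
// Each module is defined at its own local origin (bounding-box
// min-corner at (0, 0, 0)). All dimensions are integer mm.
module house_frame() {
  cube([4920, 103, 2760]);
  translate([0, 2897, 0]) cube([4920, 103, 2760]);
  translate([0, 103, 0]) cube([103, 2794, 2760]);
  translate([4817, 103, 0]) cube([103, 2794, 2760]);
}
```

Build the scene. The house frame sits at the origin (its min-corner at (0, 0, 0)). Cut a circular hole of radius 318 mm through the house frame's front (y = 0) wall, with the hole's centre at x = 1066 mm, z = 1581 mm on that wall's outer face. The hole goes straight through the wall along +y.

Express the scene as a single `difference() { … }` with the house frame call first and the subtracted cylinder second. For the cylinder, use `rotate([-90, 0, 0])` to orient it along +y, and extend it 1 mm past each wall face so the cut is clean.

difference() {
  house_frame();
  translate([1066, -1, 1581]) rotate([-90, 0, 0]) cylinder(h = 105, r = 318);
}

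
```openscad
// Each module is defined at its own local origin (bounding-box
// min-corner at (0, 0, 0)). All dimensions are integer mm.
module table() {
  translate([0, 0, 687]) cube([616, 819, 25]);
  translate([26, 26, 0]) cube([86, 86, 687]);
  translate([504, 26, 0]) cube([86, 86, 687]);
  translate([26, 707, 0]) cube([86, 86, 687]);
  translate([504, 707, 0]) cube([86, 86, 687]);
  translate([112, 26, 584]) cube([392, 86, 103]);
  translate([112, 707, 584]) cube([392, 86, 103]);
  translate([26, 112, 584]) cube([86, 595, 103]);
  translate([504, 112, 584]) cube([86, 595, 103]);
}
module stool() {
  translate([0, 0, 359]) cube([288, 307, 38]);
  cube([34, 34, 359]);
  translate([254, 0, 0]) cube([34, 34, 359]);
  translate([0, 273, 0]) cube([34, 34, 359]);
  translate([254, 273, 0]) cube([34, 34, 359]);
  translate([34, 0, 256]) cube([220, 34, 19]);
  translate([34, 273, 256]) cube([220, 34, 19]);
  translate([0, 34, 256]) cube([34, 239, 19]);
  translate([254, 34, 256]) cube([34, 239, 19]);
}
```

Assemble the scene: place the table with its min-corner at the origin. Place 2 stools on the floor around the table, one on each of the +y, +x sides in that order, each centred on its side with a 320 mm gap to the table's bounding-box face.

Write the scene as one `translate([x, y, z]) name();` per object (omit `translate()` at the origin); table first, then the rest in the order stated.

table();
translate([164, 1139, 0]) stool();
translate([936, 256, 0]) stool();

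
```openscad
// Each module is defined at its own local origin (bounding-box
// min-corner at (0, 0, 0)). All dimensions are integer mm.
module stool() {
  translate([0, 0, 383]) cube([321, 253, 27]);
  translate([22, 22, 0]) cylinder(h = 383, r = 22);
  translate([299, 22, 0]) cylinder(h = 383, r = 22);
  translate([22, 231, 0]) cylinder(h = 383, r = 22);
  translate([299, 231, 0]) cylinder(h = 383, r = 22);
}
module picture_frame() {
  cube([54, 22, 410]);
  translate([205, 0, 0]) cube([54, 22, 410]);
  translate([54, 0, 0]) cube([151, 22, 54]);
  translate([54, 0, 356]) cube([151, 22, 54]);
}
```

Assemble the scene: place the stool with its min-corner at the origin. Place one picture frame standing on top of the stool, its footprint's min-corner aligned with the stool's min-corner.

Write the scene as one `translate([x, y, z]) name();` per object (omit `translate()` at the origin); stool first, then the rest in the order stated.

stool();
translate([0, 0, 410]) picture_frame();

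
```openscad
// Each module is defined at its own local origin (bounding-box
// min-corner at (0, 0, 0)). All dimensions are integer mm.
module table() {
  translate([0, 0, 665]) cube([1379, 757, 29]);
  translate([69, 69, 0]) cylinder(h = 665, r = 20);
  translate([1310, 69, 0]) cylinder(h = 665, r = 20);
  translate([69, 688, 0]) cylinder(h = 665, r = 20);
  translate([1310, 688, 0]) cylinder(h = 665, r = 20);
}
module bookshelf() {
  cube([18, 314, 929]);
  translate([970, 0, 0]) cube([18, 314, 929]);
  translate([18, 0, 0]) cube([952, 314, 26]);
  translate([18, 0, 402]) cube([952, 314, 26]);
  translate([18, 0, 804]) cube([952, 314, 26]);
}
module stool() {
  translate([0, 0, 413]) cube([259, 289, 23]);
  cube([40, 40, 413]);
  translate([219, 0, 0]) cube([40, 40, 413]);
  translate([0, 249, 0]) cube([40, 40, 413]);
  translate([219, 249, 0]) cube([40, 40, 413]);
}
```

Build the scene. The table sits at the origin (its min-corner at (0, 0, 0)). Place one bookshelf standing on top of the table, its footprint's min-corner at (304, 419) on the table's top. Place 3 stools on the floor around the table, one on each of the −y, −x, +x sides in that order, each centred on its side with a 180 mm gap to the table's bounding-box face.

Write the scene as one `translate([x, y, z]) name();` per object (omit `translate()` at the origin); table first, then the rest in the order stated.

table();
translate([304, 419, 694]) bookshelf();
translate([560, -469, 0]) stool();
translate([-439, 234, 0]) stool();
translate([1559, 234, 0]) stool();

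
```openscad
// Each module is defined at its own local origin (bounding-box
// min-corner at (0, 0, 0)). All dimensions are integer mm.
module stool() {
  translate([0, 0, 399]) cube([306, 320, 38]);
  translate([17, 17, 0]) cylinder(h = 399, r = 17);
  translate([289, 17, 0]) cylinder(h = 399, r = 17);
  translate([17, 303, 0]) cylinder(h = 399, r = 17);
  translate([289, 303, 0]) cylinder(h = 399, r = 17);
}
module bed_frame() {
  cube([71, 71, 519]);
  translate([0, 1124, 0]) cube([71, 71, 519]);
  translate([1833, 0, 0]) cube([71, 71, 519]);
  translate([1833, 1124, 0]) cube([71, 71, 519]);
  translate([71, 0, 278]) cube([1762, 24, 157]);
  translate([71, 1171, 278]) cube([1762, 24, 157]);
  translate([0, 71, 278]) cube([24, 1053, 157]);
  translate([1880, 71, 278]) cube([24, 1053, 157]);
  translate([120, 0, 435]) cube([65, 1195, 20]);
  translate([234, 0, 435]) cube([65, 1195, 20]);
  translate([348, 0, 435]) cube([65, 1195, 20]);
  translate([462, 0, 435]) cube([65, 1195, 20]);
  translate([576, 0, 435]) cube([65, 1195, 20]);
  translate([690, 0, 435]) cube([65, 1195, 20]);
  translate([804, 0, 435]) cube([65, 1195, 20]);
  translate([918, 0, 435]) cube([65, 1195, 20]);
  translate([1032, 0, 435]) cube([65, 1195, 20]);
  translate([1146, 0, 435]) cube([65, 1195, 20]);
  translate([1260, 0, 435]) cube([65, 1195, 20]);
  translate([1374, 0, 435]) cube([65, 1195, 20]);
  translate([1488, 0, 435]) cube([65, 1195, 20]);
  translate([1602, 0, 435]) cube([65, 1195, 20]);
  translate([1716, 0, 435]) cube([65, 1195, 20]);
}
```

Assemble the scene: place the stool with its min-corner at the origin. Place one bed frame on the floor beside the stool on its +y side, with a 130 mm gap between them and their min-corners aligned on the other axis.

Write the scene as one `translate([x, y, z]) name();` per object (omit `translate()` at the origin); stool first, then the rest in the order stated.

stool();
translate([0, 450, 0]) bed_frame();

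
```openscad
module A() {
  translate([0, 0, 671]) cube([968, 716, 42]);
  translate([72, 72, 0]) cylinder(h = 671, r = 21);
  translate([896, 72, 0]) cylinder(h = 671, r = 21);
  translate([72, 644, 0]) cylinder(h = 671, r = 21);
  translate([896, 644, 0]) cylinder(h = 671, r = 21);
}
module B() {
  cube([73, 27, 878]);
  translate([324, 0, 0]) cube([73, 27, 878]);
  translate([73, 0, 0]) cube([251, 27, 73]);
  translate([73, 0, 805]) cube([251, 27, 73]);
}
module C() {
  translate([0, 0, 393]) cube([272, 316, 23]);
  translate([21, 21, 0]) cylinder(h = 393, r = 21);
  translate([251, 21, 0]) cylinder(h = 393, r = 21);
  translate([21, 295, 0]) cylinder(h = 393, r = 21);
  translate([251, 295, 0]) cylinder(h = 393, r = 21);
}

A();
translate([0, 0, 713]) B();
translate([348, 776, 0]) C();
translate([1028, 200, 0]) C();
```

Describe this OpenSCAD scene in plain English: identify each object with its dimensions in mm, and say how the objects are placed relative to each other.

A is a rectangular dining table. The top is 968×716×42 mm with its upper surface at z = 713 mm. It stands on four round legs of 42 mm diameter, each leg's bounding box inset 51 mm from the nearest pair of top edges, running from the floor to the underside of the top.

B is a picture frame with a 251×732 mm rectangular opening (x by z) and a uniform 73 mm border on every side. Frame depth is 27 mm along y. It is built from two vertical stiles running the full outside height and two horizontal rails spanning the gap between the stiles.

C is a simple wooden stool: a rectangular seat 272 mm (x) by 316 mm (y), 23 mm thick, top face at z = 416 mm, on four round legs, each 42 mm in diameter. The legs rest on z = 0, each leg's axis is inset half a diameter from the nearest pair of seat edges (so the leg's bounding box is flush with the corner).

The picture frame is on top of the table. Two stools sit around the table at the +y, +x sides.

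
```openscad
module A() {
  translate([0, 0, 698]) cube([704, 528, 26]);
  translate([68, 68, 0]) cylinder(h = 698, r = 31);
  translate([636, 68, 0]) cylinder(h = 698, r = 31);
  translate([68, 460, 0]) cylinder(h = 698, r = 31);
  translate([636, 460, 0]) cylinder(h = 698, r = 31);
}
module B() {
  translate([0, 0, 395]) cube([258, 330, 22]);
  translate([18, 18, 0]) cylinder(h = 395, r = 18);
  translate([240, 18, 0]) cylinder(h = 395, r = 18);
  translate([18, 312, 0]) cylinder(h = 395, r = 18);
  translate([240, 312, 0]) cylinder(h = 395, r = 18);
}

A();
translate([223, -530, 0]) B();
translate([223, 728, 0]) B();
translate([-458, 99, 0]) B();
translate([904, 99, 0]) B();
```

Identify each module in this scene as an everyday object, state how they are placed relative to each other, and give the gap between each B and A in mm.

Each stool's nearest face is 200 mm from the table's bounding box.

A is a table. B is a stool. Four stools sit around the table at the −y, +y, −x, +x sides. The gap between each stool and the table is 200 mm.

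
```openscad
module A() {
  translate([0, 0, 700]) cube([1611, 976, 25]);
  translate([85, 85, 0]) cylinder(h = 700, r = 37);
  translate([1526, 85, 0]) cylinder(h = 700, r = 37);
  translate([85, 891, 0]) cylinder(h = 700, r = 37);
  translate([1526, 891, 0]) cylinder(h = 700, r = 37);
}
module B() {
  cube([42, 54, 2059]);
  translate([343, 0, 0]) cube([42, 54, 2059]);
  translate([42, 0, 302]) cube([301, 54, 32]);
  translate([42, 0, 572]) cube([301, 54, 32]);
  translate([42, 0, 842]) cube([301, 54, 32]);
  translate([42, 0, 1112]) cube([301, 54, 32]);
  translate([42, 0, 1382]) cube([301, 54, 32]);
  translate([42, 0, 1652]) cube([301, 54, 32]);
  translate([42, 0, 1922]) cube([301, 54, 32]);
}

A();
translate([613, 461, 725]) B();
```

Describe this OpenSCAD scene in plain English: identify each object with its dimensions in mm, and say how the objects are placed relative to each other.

A is a table with a 1611×976 mm rectangular top, 25 mm thick, top surface at z = 725 mm, supported by four round legs of 74 mm diameter, each leg's bounding box inset 48 mm from the nearest pair of top edges, running from the floor.

B is a straight ladder. Two 42×54 mm vertical rails, 2059 mm tall, stand 385 mm apart (outside-to-outside) with their front faces coplanar on the −y side. 7 rungs, each 54 mm deep and 32 mm tall, span between the inner faces of the rails, front faces flush with the rails. The lowest rung's underside is at z = 302 mm and rungs are spaced 270 mm apart (underside to underside).

The ladder is on top of the table, centred.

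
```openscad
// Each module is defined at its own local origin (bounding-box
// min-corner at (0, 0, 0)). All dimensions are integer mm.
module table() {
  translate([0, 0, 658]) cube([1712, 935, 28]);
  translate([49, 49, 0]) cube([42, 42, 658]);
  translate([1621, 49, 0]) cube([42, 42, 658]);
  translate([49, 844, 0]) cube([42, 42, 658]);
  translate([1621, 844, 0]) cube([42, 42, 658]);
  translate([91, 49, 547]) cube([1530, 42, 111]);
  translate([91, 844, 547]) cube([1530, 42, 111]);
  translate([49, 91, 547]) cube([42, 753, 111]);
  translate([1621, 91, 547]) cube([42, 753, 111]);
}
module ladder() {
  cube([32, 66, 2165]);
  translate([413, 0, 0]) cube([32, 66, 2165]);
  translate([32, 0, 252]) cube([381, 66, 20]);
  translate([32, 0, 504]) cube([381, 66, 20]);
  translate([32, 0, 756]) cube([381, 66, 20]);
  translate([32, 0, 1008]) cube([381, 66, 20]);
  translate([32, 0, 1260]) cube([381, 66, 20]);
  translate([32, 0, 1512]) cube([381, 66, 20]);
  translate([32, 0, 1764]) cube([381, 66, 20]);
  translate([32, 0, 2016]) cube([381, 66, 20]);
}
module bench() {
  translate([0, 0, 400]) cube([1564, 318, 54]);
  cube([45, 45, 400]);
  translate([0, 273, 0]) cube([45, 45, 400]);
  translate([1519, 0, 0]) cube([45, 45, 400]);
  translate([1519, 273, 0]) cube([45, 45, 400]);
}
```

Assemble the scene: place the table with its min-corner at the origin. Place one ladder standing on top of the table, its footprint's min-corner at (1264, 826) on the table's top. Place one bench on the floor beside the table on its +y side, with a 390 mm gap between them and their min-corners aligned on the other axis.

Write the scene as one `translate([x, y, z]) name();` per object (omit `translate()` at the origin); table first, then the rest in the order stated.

table();
translate([1264, 826, 686]) ladder();
translate([0, 1325, 0]) bench();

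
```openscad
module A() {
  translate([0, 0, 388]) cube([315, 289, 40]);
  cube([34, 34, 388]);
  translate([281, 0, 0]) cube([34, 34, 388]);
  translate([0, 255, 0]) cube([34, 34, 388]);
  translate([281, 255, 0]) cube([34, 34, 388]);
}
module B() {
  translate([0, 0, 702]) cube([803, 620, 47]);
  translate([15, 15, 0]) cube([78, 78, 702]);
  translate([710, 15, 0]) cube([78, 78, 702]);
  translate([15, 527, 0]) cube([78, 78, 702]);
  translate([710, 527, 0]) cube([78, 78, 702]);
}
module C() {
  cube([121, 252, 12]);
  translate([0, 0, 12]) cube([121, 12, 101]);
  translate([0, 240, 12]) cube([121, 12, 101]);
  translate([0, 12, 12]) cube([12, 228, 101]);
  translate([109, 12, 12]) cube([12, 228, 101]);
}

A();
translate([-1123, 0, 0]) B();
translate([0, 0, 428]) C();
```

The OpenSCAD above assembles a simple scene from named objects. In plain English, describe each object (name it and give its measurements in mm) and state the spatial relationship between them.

A is a simple wooden stool: a rectangular seat 315 mm (x) by 289 mm (y), 40 mm thick, top face at z = 428 mm, on four square legs, each 34×34 mm in cross-section. The legs rest on z = 0, each flush with a corner of the seat.

B is a table with a 803×620 mm rectangular top, 47 mm thick, top surface at z = 749 mm, supported by four 78×78 mm square legs, each inset 15 mm from the nearest pair of top edges, running from the floor.

C is an open storage box with external size 121×252×113 mm and wall thickness 12 mm (the base is also 12 mm thick). The base covers the whole footprint; the four walls stand on the base, with the y-facing walls full-width and the x-facing walls fitting between their inner faces.

The table is on the floor beside the stool on its −x side. The open box is on top of the stool.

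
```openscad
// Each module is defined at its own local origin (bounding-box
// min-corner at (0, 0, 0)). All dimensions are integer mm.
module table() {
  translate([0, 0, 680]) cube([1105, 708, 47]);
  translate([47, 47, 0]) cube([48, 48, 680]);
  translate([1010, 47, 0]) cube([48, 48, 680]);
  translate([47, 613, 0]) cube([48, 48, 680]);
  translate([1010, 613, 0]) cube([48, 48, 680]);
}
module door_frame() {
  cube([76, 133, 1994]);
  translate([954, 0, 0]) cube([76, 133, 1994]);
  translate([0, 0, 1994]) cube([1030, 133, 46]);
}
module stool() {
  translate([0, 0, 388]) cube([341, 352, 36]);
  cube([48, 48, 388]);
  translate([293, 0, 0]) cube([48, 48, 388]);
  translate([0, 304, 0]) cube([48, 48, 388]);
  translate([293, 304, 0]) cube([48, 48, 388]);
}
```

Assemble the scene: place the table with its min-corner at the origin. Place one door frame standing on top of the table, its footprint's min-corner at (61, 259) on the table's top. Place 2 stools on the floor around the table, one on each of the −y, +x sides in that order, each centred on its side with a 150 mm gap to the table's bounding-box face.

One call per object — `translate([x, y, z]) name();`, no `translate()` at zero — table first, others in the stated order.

table();
translate([61, 259, 727]) door_frame();
translate([382, -502, 0]) stool();
translate([1255, 178, 0]) stool();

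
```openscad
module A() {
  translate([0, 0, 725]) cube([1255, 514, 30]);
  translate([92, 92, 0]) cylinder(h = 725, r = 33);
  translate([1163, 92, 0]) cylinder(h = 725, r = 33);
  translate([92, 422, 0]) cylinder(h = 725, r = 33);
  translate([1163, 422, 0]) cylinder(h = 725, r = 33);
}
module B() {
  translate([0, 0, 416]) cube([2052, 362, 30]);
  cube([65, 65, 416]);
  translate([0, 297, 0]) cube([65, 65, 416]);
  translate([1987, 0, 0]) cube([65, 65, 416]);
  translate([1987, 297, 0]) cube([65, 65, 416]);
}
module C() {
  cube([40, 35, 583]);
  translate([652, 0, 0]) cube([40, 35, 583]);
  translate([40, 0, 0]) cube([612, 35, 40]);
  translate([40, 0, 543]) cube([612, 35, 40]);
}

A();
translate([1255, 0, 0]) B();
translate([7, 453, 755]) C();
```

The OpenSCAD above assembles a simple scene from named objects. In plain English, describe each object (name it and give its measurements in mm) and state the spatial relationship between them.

A is a rectangular dining table. The top is 1255×514×30 mm with its upper surface at z = 755 mm. It stands on four round legs of 66 mm diameter, each leg's bounding box inset 59 mm from the nearest pair of top edges, running from the floor to the underside of the top.

B is a bench: a 2052×362 mm seat slab, 30 mm thick, top at z = 446 mm, on four 65×65 mm square legs flush with the seat corners and standing on z = 0.

C is a rectangular picture frame lying in the x–z plane (depth along y). The opening is 612 mm wide (x) by 503 mm tall (z), surrounded by a border 40 mm wide on all four sides. The frame is 35 mm deep and is made of two full-height vertical stiles with two horizontal rails fitted between them.

The bench is against the table's +x side, with their −y faces flush. The picture frame is on top of the table.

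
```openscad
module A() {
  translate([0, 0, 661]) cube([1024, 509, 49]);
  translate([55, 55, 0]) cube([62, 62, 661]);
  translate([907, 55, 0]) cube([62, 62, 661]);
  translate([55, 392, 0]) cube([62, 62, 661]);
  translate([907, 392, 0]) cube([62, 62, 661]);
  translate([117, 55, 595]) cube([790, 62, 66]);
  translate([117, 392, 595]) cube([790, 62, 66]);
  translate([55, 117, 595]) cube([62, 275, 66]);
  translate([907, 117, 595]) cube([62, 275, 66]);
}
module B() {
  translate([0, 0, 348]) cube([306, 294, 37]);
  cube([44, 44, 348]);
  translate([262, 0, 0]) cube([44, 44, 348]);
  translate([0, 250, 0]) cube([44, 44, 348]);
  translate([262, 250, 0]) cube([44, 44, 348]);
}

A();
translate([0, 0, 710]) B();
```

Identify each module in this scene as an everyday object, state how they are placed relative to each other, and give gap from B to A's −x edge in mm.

The stool's min-x is at 0; the table's min-x is 0; gap = 0 mm.

A is a table. B is a stool. The stool is on top of the table. The gap from the stool to the table's −x edge is 0 mm.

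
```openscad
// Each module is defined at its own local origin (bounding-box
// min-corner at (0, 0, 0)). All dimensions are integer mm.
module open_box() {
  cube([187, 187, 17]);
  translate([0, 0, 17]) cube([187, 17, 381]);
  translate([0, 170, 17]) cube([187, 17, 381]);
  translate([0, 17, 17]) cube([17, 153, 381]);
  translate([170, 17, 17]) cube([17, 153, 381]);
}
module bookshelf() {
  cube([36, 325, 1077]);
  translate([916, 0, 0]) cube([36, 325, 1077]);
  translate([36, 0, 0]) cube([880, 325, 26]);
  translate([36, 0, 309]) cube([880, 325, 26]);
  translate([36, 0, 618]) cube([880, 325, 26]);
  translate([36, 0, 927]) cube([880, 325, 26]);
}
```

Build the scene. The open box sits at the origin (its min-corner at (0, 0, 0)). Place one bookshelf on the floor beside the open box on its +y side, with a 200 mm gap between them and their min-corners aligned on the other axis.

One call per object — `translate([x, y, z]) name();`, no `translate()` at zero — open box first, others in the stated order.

open_box();
translate([0, 387, 0]) bookshelf();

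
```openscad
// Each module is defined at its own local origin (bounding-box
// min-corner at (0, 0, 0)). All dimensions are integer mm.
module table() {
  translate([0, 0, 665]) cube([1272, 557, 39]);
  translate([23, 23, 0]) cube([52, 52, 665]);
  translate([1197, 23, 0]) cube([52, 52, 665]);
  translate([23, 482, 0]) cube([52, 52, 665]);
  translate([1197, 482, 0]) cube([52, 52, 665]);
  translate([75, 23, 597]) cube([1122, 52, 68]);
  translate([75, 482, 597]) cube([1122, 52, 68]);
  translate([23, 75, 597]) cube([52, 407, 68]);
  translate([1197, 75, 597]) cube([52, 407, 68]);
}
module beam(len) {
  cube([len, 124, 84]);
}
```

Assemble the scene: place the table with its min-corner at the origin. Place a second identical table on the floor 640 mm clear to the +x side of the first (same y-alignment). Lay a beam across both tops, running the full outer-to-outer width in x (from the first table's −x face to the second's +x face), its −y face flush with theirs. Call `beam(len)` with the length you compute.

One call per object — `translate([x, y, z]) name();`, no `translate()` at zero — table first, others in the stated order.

table();
translate([1912, 0, 0]) table();
translate([0, 0, 704]) beam(3184);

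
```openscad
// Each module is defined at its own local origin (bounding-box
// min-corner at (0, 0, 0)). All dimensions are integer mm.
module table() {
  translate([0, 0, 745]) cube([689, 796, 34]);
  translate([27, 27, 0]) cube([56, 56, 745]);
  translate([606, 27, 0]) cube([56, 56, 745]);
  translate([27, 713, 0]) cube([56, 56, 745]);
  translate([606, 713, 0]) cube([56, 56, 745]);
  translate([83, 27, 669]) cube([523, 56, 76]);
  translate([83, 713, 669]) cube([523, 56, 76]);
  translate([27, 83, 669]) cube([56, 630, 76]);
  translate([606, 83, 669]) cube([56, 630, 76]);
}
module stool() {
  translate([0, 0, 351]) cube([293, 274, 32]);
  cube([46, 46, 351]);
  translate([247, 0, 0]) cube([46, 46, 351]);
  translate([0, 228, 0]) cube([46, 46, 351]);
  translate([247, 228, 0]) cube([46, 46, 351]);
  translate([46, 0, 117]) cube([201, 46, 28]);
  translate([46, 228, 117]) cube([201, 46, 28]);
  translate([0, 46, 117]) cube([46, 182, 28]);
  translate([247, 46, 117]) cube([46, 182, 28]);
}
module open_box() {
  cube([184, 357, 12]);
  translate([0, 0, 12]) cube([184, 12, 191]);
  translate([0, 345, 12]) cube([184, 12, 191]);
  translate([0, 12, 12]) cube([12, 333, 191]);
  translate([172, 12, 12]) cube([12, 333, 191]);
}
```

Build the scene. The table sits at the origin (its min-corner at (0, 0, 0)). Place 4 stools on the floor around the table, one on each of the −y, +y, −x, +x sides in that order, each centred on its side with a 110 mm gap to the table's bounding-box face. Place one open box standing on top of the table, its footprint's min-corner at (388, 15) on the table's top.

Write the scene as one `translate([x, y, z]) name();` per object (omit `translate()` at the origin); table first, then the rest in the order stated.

table();
translate([198, -384, 0]) stool();
translate([198, 906, 0]) stool();
translate([-403, 261, 0]) stool();
translate([799, 261, 0]) stool();
translate([388, 15, 779]) open_box();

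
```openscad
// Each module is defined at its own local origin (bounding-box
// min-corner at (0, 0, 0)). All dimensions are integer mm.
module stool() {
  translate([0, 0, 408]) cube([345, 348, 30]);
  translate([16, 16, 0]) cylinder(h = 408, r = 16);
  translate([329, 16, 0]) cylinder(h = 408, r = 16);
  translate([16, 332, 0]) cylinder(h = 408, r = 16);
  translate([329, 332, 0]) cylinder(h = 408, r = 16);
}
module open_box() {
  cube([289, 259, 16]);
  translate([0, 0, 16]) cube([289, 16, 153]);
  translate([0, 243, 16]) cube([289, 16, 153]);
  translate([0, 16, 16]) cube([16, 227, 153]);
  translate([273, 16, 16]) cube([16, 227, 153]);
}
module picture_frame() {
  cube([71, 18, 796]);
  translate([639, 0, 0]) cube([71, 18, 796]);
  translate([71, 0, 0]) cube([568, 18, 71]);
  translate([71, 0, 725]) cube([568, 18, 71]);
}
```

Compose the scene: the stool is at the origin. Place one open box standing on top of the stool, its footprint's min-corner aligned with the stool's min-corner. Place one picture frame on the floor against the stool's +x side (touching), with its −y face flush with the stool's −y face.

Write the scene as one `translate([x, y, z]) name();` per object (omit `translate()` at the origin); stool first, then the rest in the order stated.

stool();
translate([0, 0, 438]) open_box();
translate([345, 0, 0]) picture_frame();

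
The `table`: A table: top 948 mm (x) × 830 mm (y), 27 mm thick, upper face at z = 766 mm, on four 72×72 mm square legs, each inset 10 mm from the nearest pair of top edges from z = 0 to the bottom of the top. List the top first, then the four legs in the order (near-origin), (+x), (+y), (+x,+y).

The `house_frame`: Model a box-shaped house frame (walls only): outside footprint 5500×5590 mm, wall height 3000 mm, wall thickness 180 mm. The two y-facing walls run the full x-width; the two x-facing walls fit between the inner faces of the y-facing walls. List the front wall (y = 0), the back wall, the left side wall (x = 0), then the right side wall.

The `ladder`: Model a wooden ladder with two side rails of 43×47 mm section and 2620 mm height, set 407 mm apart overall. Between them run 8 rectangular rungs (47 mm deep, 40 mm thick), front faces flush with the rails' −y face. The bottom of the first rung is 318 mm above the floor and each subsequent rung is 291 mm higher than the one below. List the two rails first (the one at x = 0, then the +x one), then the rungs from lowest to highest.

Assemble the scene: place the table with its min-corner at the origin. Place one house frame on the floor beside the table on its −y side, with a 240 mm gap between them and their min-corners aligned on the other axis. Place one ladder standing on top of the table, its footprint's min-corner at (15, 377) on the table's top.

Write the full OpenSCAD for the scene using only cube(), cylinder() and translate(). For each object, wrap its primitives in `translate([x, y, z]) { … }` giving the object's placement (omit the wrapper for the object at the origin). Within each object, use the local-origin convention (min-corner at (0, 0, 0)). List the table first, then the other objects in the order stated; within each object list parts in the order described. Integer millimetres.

translate([0, 0, 739]) cube([948, 830, 27]);
translate([10, 10, 0]) cube([72, 72, 739]);
translate([866, 10, 0]) cube([72, 72, 739]);
translate([10, 748, 0]) cube([72, 72, 739]);
translate([866, 748, 0]) cube([72, 72, 739]);
translate([0, -5830, 0]) {
  cube([5500, 180, 3000]);
  translate([0, 5410, 0]) cube([5500, 180, 3000]);
  translate([0, 180, 0]) cube([180, 5230, 3000]);
  translate([5320, 180, 0]) cube([180, 5230, 3000]);
}
translate([15, 377, 766]) {
  cube([43, 47, 2620]);
  translate([364, 0, 0]) cube([43, 47, 2620]);
  translate([43, 0, 318]) cube([321, 47, 40]);
  translate([43, 0, 609]) cube([321, 47, 40]);
  translate([43, 0, 900]) cube([321, 47, 40]);
  translate([43, 0, 1191]) cube([321, 47, 40]);
  translate([43, 0, 1482]) cube([321, 47, 40]);
  translate([43, 0, 1773]) cube([321, 47, 40]);
  translate([43, 0, 2064]) cube([321, 47, 40]);
  translate([43, 0, 2355]) cube([321, 47, 40]);
}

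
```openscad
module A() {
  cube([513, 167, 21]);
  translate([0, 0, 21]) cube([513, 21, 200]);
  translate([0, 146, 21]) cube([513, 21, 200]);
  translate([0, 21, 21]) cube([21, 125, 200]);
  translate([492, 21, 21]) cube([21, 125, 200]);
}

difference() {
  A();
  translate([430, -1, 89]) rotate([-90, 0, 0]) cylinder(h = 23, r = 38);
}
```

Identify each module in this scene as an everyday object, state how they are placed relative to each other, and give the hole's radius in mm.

A is an open box. The open box has a circular hole through its front wall. The hole's radius is 38 mm.

The subtracted cylinder has r = 38 mm.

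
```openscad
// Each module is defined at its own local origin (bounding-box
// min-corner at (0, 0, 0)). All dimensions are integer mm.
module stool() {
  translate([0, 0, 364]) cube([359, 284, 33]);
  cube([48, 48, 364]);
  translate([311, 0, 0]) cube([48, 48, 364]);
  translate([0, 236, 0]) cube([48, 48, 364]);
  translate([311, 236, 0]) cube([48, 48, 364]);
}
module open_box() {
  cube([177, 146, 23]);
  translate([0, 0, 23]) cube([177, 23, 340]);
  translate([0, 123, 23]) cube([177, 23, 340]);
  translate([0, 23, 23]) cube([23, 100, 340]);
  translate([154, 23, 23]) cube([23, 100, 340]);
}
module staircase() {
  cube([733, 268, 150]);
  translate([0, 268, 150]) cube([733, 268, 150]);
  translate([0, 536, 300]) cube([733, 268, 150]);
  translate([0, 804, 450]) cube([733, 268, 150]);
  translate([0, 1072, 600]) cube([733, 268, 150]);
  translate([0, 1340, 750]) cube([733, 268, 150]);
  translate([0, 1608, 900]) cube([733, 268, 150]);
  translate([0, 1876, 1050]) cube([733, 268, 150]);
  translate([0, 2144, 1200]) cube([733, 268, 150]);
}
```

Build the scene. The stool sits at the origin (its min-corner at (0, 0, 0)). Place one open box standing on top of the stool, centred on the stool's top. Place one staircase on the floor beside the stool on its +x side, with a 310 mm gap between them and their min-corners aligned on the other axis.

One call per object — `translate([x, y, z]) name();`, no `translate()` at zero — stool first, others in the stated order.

stool();
translate([91, 69, 397]) open_box();
translate([669, 0, 0]) staircase();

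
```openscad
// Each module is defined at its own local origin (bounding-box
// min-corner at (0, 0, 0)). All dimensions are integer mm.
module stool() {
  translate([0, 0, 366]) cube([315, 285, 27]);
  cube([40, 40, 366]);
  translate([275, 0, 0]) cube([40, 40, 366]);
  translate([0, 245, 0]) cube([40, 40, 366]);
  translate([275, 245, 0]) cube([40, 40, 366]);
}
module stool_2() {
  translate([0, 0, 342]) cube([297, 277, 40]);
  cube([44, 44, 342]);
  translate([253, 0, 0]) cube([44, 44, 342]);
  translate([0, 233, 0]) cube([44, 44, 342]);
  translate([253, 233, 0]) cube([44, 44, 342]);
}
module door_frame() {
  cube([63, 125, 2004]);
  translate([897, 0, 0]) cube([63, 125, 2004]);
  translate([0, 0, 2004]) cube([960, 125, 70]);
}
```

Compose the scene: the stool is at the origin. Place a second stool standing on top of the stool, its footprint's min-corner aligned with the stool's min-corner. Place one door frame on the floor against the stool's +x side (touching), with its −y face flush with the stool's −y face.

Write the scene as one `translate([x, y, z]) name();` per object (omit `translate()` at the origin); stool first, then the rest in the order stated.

stool();
translate([0, 0, 393]) stool_2();
translate([315, 0, 0]) door_frame();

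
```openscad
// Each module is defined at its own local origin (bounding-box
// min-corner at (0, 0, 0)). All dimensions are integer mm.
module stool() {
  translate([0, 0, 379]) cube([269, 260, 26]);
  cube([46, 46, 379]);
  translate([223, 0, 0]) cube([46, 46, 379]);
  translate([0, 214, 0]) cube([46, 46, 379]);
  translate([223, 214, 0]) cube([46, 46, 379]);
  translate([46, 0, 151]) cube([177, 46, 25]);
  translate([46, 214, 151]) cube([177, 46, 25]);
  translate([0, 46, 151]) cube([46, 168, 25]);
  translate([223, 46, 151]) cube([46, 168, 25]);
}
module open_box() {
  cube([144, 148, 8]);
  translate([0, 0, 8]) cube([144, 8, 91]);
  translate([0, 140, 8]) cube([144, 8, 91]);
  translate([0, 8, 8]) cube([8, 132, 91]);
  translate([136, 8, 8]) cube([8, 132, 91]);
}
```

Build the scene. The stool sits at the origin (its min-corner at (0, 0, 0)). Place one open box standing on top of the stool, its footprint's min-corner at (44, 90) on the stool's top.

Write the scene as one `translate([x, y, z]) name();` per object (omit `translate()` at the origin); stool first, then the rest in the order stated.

stool();
translate([44, 90, 405]) open_box();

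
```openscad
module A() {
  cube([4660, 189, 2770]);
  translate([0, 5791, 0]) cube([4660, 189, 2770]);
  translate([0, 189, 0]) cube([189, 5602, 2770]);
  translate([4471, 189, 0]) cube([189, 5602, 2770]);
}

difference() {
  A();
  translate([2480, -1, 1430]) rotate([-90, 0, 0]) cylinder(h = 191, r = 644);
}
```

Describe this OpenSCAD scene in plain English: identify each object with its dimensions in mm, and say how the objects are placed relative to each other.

A is the wall frame of a small rectangular building: four walls, each 2770 mm tall and 189 mm thick, enclosing a footprint 4660 mm (x) by 5980 mm (y) outside-to-outside, with no floor or roof. The front and back walls (the −y and +y sides) span the full width; the two side walls fit between them.

The house frame has a circular hole of radius 644 mm through its front wall, centred at (x = 2480, z = 1430).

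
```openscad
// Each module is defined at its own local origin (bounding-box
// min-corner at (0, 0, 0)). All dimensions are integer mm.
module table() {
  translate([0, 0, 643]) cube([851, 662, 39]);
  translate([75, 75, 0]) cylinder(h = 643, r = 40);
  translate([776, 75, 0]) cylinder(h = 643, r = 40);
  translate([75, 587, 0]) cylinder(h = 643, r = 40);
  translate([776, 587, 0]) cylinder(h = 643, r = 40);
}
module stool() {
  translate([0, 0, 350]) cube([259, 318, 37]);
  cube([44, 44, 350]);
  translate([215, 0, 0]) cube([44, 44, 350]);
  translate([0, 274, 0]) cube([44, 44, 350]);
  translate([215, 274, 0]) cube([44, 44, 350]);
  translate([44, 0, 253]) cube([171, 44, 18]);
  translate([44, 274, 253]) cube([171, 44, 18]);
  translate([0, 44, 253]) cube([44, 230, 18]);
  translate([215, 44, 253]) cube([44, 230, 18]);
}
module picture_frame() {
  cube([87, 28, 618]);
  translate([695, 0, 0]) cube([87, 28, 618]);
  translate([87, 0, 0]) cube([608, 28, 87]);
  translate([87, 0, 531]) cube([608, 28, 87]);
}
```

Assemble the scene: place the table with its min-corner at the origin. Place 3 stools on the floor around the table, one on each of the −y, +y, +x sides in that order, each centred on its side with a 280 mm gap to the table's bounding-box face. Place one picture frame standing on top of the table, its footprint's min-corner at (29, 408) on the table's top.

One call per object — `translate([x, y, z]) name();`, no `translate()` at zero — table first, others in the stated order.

table();
translate([296, -598, 0]) stool();
translate([296, 942, 0]) stool();
translate([1131, 172, 0]) stool();
translate([29, 408, 682]) picture_frame();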